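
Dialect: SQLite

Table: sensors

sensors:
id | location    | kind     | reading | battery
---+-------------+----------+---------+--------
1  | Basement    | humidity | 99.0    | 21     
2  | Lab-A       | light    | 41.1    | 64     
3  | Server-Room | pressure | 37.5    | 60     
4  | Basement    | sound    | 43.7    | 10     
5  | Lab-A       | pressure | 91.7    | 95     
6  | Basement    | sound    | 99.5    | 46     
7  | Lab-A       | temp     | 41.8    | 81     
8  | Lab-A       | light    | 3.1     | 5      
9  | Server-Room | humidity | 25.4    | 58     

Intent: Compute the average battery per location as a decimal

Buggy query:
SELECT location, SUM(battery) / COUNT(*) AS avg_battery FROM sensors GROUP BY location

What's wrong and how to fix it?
Bug: SUM(battery) and COUNT(*) are both integers; the division truncates the fractional part

Fix: Multiply by 1.0 (or CAST to REAL) to force floating-point division

Corrected query:
SELECT location, SUM(battery) * 1.0 / COUNT(*) AS avg_battery FROM sensors GROUP BY location

Result:
location    | avg_battery
------------+------------
Basement    | 25.666667  
Lab-A       | 61.25      
Server-Room | 59         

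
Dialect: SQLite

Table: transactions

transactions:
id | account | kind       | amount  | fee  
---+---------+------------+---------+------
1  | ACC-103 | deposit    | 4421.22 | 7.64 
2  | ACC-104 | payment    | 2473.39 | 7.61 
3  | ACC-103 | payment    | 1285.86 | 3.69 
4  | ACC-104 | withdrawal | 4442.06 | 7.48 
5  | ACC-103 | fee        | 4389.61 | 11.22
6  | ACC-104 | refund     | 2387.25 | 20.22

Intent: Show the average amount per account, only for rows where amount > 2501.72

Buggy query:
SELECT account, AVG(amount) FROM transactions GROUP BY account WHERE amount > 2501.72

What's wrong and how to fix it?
Bug: WHERE cannot follow GROUP BY

Fix: Place WHERE between FROM and GROUP BY

Corrected query:
SELECT account, AVG(amount) FROM transactions WHERE amount > 2501.72 GROUP BY account

Result:
account | AVG(amount)
--------+------------
ACC-103 | 4405.415   
ACC-104 | 4442.06    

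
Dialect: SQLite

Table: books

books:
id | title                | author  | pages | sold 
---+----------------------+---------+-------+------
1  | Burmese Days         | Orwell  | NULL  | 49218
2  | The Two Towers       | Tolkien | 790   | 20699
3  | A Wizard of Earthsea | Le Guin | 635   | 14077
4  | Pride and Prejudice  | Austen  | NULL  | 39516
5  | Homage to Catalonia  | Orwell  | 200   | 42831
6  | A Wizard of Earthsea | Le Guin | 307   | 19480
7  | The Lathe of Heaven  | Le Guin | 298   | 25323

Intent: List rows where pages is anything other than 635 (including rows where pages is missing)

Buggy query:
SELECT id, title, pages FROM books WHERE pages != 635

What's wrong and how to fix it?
Bug: Inequality against NULL is unknown, not true; rows with NULL are dropped

Fix: Handle NULL separately with IS NULL alongside the inequality

Corrected query:
SELECT id, title, pages FROM books WHERE pages != 635 OR pages IS NULL

Result:
id | title                | pages
---+----------------------+------
1  | Burmese Days         | NULL 
2  | The Two Towers       | 790  
4  | Pride and Prejudice  | NULL 
5  | Homage to Catalonia  | 200  
6  | A Wizard of Earthsea | 307  
7  | The Lathe of Heaven  | 298  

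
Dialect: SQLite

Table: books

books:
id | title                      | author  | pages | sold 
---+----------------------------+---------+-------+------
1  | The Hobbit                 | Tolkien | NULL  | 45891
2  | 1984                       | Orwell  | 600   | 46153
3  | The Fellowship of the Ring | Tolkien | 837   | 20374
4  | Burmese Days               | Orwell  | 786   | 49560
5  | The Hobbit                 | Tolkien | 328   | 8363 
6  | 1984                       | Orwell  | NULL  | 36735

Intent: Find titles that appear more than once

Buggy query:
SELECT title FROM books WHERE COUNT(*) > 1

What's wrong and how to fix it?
Bug: WHERE can't reference COUNT(*); aggregates are computed after WHERE

Fix: Group first, then use HAVING for the count condition

Corrected query:
SELECT title FROM books GROUP BY title HAVING COUNT(*) > 1

Result:
title     
----------
1984      
The Hobbit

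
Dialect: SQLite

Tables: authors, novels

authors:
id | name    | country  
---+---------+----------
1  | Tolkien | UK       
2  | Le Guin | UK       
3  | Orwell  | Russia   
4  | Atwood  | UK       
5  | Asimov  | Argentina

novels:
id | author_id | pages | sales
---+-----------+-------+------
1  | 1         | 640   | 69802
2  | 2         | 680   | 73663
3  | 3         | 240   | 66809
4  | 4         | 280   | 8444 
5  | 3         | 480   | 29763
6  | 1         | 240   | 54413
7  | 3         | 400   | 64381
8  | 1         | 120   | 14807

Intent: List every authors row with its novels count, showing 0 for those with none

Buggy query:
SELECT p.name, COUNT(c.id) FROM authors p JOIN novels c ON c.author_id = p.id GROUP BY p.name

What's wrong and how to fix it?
Bug: An inner join excludes parents with zero children

Fix: Switch to LEFT JOIN to retain unmatched parent rows

Corrected query:
SELECT p.name, COUNT(c.id) FROM authors p LEFT JOIN novels c ON c.author_id = p.id GROUP BY p.name

Result:
name    | COUNT(c.id)
--------+------------
Asimov  | 0          
Atwood  | 1          
Le Guin | 1          
Orwell  | 3          
Tolkien | 3          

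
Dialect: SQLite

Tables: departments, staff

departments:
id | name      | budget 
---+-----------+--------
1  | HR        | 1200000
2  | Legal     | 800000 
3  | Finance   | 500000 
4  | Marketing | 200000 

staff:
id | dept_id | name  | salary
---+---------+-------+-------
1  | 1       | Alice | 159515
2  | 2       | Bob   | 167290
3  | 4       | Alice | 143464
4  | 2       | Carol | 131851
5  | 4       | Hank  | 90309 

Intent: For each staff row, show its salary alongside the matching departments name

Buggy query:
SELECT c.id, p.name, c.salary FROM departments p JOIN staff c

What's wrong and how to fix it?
Bug: Missing join condition: each staff row is matched to all departments rows instead of just its own

Fix: Specify the join condition linking the foreign key to the parent id

Corrected query:
SELECT c.id, p.name, c.salary FROM departments p JOIN staff c ON c.dept_id = p.id

Result:
id | name      | salary
---+-----------+-------
1  | HR        | 159515
2  | Legal     | 167290
3  | Marketing | 143464
4  | Legal     | 131851
5  | Marketing | 90309 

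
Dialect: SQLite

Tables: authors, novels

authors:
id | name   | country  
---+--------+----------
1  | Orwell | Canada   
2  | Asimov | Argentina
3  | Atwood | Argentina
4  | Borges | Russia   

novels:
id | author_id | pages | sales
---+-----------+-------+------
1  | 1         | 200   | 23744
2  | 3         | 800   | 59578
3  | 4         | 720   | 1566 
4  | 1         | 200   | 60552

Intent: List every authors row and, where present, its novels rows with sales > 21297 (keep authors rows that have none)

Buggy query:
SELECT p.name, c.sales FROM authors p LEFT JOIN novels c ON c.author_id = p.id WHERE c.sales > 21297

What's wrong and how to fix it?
Bug: Filtering c.sales in WHERE discards the NULL rows produced by LEFT JOIN, turning it into an inner join

Fix: Move the right-table condition into the ON clause so unmatched parents are kept

Corrected query:
SELECT p.name, c.sales FROM authors p LEFT JOIN novels c ON c.author_id = p.id AND c.sales > 21297

Result:
name   | sales
-------+------
Orwell | 23744
Orwell | 60552
Asimov | NULL 
Atwood | 59578
Borges | NULL 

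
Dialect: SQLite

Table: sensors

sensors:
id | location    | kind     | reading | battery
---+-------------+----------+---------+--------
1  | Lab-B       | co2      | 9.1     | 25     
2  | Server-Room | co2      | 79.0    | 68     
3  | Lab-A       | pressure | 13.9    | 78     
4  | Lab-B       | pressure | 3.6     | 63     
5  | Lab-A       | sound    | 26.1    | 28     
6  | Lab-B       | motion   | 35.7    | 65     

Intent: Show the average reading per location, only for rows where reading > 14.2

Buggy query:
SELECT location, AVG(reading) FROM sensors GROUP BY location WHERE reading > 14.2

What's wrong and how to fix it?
Bug: WHERE cannot follow GROUP BY

Fix: Place WHERE between FROM and GROUP BY

Corrected query:
SELECT location, AVG(reading) FROM sensors WHERE reading > 14.2 GROUP BY location

Result:
location    | AVG(reading)
------------+-------------
Lab-A       | 26.1        
Lab-B       | 35.7        
Server-Room | 79          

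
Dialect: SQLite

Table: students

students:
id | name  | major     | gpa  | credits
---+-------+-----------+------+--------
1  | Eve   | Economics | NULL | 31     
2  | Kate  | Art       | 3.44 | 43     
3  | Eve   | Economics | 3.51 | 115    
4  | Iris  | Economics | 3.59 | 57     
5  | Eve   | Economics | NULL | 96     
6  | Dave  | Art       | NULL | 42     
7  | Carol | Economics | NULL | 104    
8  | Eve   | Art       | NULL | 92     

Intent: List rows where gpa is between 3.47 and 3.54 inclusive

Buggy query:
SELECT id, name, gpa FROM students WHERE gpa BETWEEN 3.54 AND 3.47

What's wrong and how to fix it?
Bug: The bounds are reversed; BETWEEN a AND b requires a <= b to match anything

Fix: Write BETWEEN 3.47 AND 3.54

Corrected query:
SELECT id, name, gpa FROM students WHERE gpa BETWEEN 3.47 AND 3.54

Result:
id | name | gpa 
---+------+-----
3  | Eve  | 3.51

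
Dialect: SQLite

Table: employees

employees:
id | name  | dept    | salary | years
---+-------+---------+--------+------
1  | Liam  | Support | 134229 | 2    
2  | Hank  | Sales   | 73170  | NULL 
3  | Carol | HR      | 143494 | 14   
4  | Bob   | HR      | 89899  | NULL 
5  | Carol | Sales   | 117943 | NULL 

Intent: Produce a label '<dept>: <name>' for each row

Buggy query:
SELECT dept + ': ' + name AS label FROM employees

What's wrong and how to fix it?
Bug: '+' is numeric addition; on text columns SQLite converts them to 0 instead of concatenating

Fix: Replace + with || to concatenate text

Corrected query:
SELECT dept || ': ' || name AS label FROM employees

Result:
label        
-------------
Support: Liam
Sales: Hank  
HR: Carol    
HR: Bob      
Sales: Carol 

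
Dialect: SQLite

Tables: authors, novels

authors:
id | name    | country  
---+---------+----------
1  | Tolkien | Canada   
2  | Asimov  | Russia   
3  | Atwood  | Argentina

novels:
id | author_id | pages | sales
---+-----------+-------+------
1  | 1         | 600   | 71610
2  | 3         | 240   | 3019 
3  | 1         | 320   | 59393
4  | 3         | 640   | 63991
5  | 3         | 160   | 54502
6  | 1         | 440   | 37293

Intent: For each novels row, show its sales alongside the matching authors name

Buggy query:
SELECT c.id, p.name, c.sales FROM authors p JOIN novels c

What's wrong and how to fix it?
Bug: Missing join condition: each novels row is matched to all authors rows instead of just its own

Fix: Add ON c.author_id = p.id to the JOIN

Corrected query:
SELECT c.id, p.name, c.sales FROM authors p JOIN novels c ON c.author_id = p.id

Result:
id | name    | sales
---+---------+------
1  | Tolkien | 71610
2  | Atwood  | 3019 
3  | Tolkien | 59393
4  | Atwood  | 63991
5  | Atwood  | 54502
6  | Tolkien | 37293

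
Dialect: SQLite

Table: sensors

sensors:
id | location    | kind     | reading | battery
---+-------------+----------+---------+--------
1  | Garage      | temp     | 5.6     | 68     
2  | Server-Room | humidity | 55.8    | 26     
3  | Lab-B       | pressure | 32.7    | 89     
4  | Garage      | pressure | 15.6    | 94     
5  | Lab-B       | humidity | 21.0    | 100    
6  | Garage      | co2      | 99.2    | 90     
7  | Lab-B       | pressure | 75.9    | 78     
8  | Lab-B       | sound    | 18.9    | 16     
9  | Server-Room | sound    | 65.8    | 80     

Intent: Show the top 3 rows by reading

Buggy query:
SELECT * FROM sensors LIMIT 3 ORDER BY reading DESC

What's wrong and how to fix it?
Bug: ORDER BY cannot follow LIMIT; LIMIT is the final clause

Fix: Swap the clauses: ORDER BY first, then LIMIT

Corrected query:
SELECT * FROM sensors ORDER BY reading DESC LIMIT 3

Result:
id | location    | kind     | reading | battery
---+-------------+----------+---------+--------
6  | Garage      | co2      | 99.2    | 90     
7  | Lab-B       | pressure | 75.9    | 78     
9  | Server-Room | sound    | 65.8    | 80     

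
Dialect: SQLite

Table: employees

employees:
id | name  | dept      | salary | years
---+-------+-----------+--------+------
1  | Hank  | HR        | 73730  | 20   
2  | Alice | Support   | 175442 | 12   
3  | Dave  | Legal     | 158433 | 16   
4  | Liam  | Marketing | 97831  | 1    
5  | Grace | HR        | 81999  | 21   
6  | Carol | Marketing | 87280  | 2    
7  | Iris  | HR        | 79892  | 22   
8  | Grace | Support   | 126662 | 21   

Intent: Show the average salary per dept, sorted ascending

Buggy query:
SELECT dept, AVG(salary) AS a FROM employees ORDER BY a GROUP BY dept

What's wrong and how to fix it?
Bug: ORDER BY appears before GROUP BY; SQL clause order requires GROUP BY first

Fix: Move ORDER BY to the end, after GROUP BY

Corrected query:
SELECT dept, AVG(salary) AS a FROM employees GROUP BY dept ORDER BY a

Result:
dept      | a           
----------+-------------
HR        | 78540.333333
Marketing | 92555.5     
Support   | 151052      
Legal     | 158433      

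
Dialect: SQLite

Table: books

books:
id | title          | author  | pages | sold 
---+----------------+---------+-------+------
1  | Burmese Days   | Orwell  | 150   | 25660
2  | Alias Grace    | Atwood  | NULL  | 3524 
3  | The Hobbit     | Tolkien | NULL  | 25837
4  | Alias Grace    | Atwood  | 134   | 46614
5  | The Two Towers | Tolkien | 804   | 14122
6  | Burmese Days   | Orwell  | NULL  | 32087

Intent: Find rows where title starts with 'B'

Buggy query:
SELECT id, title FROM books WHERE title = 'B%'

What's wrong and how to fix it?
Bug: Wildcards only work with LIKE; '=' treats '%' as a literal character

Fix: Use LIKE for wildcard pattern matching

Corrected query:
SELECT id, title FROM books WHERE title LIKE 'B%'

Result:
id | title       
---+-------------
1  | Burmese Days
6  | Burmese Days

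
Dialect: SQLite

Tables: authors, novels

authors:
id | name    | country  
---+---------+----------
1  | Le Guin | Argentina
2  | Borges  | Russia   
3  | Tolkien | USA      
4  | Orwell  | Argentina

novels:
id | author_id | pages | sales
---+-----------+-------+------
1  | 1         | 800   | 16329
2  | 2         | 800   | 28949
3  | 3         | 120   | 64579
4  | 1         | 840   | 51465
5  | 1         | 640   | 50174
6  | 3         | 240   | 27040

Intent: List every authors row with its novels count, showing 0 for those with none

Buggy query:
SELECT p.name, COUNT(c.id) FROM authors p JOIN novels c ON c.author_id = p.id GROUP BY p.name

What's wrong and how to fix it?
Bug: An inner join excludes parents with zero children

Fix: Switch to LEFT JOIN to retain unmatched parent rows

Corrected query:
SELECT p.name, COUNT(c.id) FROM authors p LEFT JOIN novels c ON c.author_id = p.id GROUP BY p.name

Result:
name    | COUNT(c.id)
--------+------------
Borges  | 1          
Le Guin | 3          
Orwell  | 0          
Tolkien | 2          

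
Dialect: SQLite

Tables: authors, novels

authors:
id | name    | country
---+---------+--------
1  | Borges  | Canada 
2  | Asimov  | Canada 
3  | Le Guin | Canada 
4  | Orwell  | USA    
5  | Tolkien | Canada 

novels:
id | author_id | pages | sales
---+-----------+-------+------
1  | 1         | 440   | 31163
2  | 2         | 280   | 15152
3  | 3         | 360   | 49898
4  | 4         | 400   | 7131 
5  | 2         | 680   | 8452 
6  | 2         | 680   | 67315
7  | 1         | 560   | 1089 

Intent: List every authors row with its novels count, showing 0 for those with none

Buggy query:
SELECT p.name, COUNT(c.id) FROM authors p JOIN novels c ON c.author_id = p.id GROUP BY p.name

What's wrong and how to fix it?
Bug: INNER JOIN drops authors rows that have no matching novels rows

Fix: Use LEFT JOIN so parents without children still appear (COUNT(c.id) gives 0)

Corrected query:
SELECT p.name, COUNT(c.id) FROM authors p LEFT JOIN novels c ON c.author_id = p.id GROUP BY p.name

Result:
name    | COUNT(c.id)
--------+------------
Asimov  | 3          
Borges  | 2          
Le Guin | 1          
Orwell  | 1          
Tolkien | 0          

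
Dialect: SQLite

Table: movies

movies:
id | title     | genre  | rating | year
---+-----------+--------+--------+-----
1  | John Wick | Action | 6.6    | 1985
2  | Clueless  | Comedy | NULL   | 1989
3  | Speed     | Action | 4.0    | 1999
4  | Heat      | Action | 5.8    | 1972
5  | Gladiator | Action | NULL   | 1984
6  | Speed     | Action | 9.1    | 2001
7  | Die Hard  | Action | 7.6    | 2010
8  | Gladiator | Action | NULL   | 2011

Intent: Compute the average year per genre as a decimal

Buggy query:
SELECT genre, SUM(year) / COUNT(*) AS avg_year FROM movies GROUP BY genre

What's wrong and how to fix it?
Bug: Both operands are integers, so '/' performs integer division and truncates

Fix: Cast one side to REAL so the division keeps the fractional part

Corrected query:
SELECT genre, SUM(year) * 1.0 / COUNT(*) AS avg_year FROM movies GROUP BY genre

Result:
genre  | avg_year   
-------+------------
Action | 1994.571429
Comedy | 1989       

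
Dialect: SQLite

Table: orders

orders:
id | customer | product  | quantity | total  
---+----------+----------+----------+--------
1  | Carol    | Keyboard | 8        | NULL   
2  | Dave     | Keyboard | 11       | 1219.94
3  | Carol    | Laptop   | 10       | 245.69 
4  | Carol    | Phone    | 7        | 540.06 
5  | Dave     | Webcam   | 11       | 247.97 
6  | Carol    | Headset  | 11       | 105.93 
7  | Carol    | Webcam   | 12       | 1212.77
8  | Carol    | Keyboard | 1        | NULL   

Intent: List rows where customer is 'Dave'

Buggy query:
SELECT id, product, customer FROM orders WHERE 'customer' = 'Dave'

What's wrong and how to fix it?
Bug: 'customer' in single quotes is a string literal, not the column; the comparison is literal-vs-literal and never true

Fix: Reference the column as customer without single quotes

Corrected query:
SELECT id, product, customer FROM orders WHERE customer = 'Dave'

Result:
id | product  | customer
---+----------+---------
2  | Keyboard | Dave    
5  | Webcam   | Dave    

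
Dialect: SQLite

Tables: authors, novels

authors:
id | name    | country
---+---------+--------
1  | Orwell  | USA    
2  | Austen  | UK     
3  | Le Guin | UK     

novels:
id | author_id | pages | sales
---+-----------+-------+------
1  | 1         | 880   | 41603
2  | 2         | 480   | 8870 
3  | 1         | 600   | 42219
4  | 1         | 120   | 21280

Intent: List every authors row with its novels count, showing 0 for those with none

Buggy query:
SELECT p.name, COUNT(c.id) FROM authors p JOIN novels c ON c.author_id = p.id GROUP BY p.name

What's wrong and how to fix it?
Bug: An inner join excludes parents with zero children

Fix: Switch to LEFT JOIN to retain unmatched parent rows

Corrected query:
SELECT p.name, COUNT(c.id) FROM authors p LEFT JOIN novels c ON c.author_id = p.id GROUP BY p.name

Result:
name    | COUNT(c.id)
--------+------------
Austen  | 1          
Le Guin | 0          
Orwell  | 3          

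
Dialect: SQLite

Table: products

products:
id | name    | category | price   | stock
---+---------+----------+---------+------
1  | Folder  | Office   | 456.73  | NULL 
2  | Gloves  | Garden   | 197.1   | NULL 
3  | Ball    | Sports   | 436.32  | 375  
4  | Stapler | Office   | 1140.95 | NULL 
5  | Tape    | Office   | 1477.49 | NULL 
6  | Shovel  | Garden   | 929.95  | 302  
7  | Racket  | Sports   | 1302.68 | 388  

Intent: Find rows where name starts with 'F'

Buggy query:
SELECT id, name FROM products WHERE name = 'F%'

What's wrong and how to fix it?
Bug: '=' compares the literal string including the % character; pattern matching needs LIKE

Fix: Use LIKE for wildcard pattern matching

Corrected query:
SELECT id, name FROM products WHERE name LIKE 'F%'

Result:
id | name  
---+-------
1  | Folder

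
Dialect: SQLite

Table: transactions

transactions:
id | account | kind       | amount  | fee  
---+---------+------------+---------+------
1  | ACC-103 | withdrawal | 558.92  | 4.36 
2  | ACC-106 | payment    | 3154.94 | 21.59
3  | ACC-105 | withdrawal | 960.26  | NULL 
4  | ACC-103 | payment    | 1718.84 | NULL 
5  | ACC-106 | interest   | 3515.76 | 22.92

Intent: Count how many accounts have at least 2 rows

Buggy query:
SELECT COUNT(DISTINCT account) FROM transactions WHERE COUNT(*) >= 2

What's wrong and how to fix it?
Bug: COUNT(*) cannot appear in WHERE; the per-group count doesn't exist yet

Fix: Use a subquery that GROUPs and filters with HAVING, then count its rows

Corrected query:
SELECT COUNT(*) FROM (SELECT account FROM transactions GROUP BY account HAVING COUNT(*) >= 2)

Result:
COUNT(*)
--------
2       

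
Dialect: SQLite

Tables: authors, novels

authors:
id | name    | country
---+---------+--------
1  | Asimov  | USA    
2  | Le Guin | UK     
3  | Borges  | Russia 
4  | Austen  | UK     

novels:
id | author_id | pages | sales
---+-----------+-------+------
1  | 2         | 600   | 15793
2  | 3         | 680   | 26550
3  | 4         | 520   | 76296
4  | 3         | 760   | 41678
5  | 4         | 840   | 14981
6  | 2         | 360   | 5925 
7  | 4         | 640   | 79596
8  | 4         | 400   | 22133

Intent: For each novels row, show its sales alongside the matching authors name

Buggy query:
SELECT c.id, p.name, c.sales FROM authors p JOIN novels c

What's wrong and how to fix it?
Bug: JOIN with no ON clause produces a cartesian product; every novels row pairs with every authors row

Fix: Specify the join condition linking the foreign key to the parent id

Corrected query:
SELECT c.id, p.name, c.sales FROM authors p JOIN novels c ON c.author_id = p.id

Result:
id | name    | sales
---+---------+------
1  | Le Guin | 15793
2  | Borges  | 26550
3  | Austen  | 76296
4  | Borges  | 41678
5  | Austen  | 14981
6  | Le Guin | 5925 
7  | Austen  | 79596
8  | Austen  | 22133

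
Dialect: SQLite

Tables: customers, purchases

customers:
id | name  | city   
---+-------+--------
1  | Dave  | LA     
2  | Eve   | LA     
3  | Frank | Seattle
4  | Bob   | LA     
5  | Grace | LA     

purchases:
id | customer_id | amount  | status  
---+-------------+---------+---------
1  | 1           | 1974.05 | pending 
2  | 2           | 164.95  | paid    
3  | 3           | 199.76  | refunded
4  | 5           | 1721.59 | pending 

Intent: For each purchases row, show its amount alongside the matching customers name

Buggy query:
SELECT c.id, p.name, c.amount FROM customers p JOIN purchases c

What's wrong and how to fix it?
Bug: JOIN with no ON clause produces a cartesian product; every purchases row pairs with every customers row

Fix: Add ON c.customer_id = p.id to the JOIN

Corrected query:
SELECT c.id, p.name, c.amount FROM customers p JOIN purchases c ON c.customer_id = p.id

Result:
id | name  | amount 
---+-------+--------
1  | Dave  | 1974.05
2  | Eve   | 164.95 
3  | Frank | 199.76 
4  | Grace | 1721.59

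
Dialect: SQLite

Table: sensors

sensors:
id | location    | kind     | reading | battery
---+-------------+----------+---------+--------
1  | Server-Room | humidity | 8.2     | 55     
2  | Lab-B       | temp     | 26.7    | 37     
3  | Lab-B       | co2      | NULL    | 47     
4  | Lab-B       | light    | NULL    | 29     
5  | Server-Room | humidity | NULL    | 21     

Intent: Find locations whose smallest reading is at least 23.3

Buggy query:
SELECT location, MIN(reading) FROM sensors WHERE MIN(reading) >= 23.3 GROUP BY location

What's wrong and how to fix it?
Bug: Aggregates like MIN are computed per group after WHERE runs

Fix: Replace WHERE with HAVING after the GROUP BY

Corrected query:
SELECT location, MIN(reading) FROM sensors GROUP BY location HAVING MIN(reading) >= 23.3

Result:
location | MIN(reading)
---------+-------------
Lab-B    | 26.7        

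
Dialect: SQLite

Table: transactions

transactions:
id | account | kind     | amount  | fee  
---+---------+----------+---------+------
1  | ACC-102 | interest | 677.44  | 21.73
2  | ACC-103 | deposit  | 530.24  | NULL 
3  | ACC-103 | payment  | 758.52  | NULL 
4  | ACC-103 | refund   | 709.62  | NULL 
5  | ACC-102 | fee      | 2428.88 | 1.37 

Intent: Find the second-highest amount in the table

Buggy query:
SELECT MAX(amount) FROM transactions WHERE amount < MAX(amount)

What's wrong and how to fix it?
Bug: MAX(amount) on the right of the comparison is an aggregate-in-WHERE error

Fix: Compute the overall MAX in a subquery, then take MAX of rows below it

Corrected query:
SELECT MAX(amount) FROM transactions WHERE amount < (SELECT MAX(amount) FROM transactions)

Result:
MAX(amount)
-----------
758.52     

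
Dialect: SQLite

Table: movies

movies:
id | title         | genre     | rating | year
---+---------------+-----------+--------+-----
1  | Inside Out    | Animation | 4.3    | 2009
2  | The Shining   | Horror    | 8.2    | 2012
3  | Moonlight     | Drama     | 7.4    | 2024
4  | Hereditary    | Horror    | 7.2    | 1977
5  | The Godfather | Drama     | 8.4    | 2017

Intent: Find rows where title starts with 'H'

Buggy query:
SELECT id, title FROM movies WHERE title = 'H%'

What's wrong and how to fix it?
Bug: Wildcards only work with LIKE; '=' treats '%' as a literal character

Fix: Use LIKE for wildcard pattern matching

Corrected query:
SELECT id, title FROM movies WHERE title LIKE 'H%'

Result:
id | title     
---+-----------
4  | Hereditary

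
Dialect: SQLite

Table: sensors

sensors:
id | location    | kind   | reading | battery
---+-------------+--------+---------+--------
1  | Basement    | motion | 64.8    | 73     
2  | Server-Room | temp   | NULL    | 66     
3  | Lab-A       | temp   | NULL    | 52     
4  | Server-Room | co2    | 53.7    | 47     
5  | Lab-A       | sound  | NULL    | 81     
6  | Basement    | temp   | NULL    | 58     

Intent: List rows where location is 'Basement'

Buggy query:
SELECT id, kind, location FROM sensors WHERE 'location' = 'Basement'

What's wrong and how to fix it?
Bug: Single quotes denote string literals in SQL; the column name is being compared as a constant string

Fix: Reference the column as location without single quotes

Corrected query:
SELECT id, kind, location FROM sensors WHERE location = 'Basement'

Result:
id | kind   | location
---+--------+---------
1  | motion | Basement
6  | temp   | Basement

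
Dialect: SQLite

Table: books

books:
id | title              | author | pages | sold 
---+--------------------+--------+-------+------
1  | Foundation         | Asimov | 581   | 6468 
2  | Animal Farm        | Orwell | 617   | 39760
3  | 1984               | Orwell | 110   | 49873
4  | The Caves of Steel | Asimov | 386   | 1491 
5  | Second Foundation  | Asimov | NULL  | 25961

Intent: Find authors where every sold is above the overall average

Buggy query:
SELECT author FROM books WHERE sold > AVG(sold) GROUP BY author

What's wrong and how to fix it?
Bug: WHERE evaluates per row before aggregation, so AVG() is unavailable

Fix: Use a subquery for AVG and a HAVING MIN(...) filter so the condition holds for every row in the group

Corrected query:
SELECT author FROM books GROUP BY author HAVING MIN(sold) > (SELECT AVG(sold) FROM books)

Result:
author
------
Orwell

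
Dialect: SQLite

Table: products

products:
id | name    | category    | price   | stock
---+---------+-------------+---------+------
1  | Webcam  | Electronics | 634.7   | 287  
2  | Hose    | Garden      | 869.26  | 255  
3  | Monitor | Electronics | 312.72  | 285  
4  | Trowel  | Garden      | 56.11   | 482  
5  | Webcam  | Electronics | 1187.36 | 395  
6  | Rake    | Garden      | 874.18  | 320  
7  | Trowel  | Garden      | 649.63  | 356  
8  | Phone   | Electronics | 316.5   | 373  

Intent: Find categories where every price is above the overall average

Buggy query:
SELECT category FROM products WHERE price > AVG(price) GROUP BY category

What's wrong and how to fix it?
Bug: WHERE evaluates per row before aggregation, so AVG() is unavailable

Fix: Compute the overall average in a scalar subquery and compare each group's MIN against it in HAVING

Corrected query:
SELECT category FROM products GROUP BY category HAVING MIN(price) > (SELECT AVG(price) FROM products)

Result:
(no rows)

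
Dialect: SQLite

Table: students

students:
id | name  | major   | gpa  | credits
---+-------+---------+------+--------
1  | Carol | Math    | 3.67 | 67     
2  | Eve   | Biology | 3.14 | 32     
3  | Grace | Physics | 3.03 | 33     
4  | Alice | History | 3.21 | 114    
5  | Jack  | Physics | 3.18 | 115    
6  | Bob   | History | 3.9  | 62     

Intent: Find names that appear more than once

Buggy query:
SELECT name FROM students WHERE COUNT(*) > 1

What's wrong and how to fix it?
Bug: WHERE can't reference COUNT(*); aggregates are computed after WHERE

Fix: Group first, then use HAVING for the count condition

Corrected query:
SELECT name FROM students GROUP BY name HAVING COUNT(*) > 1

Result:
(no rows)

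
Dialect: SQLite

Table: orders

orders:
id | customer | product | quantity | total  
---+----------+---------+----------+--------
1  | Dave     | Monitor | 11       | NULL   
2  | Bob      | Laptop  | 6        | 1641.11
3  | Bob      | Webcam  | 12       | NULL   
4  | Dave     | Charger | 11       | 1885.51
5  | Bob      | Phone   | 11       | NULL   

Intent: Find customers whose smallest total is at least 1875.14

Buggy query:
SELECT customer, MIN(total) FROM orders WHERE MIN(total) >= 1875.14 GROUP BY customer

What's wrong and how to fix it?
Bug: Aggregates like MIN are computed per group after WHERE runs

Fix: Use HAVING for the per-group MIN condition

Corrected query:
SELECT customer, MIN(total) FROM orders GROUP BY customer HAVING MIN(total) >= 1875.14

Result:
customer | MIN(total)
---------+-----------
Dave     | 1885.51   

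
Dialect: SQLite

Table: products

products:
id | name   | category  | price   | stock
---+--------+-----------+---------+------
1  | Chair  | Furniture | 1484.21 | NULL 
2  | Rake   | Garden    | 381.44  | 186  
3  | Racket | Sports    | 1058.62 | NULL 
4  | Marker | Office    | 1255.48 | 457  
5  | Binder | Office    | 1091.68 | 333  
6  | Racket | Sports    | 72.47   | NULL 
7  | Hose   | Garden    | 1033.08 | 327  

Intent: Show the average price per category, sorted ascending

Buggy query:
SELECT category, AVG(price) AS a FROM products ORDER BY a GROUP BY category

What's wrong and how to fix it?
Bug: GROUP BY must precede ORDER BY

Fix: Move ORDER BY to the end, after GROUP BY

Corrected query:
SELECT category, AVG(price) AS a FROM products GROUP BY category ORDER BY a

Result:
category  | a      
----------+--------
Sports    | 565.545
Garden    | 707.26 
Office    | 1173.58
Furniture | 1484.21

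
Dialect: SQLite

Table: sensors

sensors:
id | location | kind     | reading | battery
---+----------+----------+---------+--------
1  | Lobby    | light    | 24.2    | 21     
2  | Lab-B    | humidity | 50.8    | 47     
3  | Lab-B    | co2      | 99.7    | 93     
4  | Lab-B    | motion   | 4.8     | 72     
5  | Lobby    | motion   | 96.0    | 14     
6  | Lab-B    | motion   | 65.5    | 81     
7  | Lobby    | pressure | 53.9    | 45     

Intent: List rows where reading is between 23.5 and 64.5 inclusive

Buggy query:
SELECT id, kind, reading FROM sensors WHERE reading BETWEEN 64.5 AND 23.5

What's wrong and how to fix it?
Bug: The bounds are reversed; BETWEEN a AND b requires a <= b to match anything

Fix: Swap the bounds so the smaller value comes first

Corrected query:
SELECT id, kind, reading FROM sensors WHERE reading BETWEEN 23.5 AND 64.5

Result:
id | kind     | reading
---+----------+--------
1  | light    | 24.2   
2  | humidity | 50.8   
7  | pressure | 53.9   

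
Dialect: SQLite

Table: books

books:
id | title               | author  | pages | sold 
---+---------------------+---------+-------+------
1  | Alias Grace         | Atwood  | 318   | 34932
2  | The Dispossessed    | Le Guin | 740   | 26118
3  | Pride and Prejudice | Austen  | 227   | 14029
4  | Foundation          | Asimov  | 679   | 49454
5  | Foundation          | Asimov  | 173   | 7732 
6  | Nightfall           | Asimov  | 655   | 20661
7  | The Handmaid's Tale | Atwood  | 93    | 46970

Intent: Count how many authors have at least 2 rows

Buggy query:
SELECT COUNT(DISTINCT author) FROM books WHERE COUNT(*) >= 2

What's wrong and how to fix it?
Bug: COUNT(*) cannot appear in WHERE; the per-group count doesn't exist yet

Fix: Group first with HAVING COUNT(*) >= 2, then COUNT the resulting groups

Corrected query:
SELECT COUNT(*) FROM (SELECT author FROM books GROUP BY author HAVING COUNT(*) >= 2)

Result:
COUNT(*)
--------
2       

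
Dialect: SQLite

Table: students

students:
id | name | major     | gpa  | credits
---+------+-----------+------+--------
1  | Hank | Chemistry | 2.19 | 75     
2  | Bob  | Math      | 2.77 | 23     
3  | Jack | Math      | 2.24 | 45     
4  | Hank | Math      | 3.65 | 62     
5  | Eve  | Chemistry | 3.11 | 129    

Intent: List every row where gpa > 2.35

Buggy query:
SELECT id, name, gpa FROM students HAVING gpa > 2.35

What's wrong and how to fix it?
Bug: This is a non-aggregate query (no GROUP BY, no aggregates), so in SQLite the HAVING clause is invalid here; a row-level condition belongs in WHERE

Fix: Use WHERE for row-level filtering

Corrected query:
SELECT id, name, gpa FROM students WHERE gpa > 2.35

Result:
id | name | gpa 
---+------+-----
2  | Bob  | 2.77
4  | Hank | 3.65
5  | Eve  | 3.11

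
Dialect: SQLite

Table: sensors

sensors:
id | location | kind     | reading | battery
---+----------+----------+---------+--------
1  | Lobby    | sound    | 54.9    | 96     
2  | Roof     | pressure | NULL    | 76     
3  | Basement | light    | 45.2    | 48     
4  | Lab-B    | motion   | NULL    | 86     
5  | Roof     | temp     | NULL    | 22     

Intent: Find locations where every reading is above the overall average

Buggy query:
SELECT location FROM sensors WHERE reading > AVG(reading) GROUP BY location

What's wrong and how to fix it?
Bug: WHERE evaluates per row before aggregation, so AVG() is unavailable

Fix: Use a subquery for AVG and a HAVING MIN(...) filter so the condition holds for every row in the group

Corrected query:
SELECT location FROM sensors GROUP BY location HAVING MIN(reading) > (SELECT AVG(reading) FROM sensors)

Result:
location
--------
Lobby   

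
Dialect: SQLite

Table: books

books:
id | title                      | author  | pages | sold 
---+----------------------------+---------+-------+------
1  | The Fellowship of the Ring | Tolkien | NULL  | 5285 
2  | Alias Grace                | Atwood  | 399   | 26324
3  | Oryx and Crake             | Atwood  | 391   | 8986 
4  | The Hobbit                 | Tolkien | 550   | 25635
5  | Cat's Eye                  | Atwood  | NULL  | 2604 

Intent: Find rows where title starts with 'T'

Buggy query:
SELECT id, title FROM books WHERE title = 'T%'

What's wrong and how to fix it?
Bug: Wildcards only work with LIKE; '=' treats '%' as a literal character

Fix: Replace '=' with LIKE so 'T%' is treated as a pattern

Corrected query:
SELECT id, title FROM books WHERE title LIKE 'T%'

Result:
id | title                     
---+---------------------------
1  | The Fellowship of the Ring
4  | The Hobbit                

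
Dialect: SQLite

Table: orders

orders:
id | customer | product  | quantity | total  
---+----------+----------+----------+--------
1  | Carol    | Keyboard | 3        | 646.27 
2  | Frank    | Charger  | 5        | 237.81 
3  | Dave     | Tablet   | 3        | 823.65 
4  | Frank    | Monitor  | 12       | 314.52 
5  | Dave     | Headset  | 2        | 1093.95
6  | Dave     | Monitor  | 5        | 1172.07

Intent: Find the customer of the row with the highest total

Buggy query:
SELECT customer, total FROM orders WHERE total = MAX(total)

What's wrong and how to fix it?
Bug: WHERE is evaluated per row; an aggregate over the whole table isn't defined there

Fix: Wrap MAX in a scalar subquery so WHERE compares against a single value

Corrected query:
SELECT customer, total FROM orders WHERE total = (SELECT MAX(total) FROM orders)

Result:
customer | total  
---------+--------
Dave     | 1172.07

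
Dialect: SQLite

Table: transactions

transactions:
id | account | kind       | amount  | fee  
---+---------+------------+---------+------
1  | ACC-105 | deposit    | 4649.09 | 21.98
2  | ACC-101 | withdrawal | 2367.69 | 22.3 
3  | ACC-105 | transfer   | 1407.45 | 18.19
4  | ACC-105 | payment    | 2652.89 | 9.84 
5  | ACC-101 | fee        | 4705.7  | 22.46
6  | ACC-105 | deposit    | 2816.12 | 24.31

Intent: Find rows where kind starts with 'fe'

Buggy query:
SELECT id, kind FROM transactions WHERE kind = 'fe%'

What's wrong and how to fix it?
Bug: Wildcards only work with LIKE; '=' treats '%' as a literal character

Fix: Use LIKE for wildcard pattern matching

Corrected query:
SELECT id, kind FROM transactions WHERE kind LIKE 'fe%'

Result:
id | kind
---+-----
5  | fee 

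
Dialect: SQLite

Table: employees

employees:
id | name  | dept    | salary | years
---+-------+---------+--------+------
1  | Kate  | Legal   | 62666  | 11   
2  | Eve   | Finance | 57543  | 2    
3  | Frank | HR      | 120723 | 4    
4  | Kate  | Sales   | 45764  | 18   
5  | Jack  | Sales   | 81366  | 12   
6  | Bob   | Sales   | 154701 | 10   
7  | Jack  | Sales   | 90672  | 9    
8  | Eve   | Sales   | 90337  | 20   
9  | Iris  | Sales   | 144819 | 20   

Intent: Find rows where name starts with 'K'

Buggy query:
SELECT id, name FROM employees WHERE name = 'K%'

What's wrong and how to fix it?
Bug: '=' compares the literal string including the % character; pattern matching needs LIKE

Fix: Replace '=' with LIKE so 'K%' is treated as a pattern

Corrected query:
SELECT id, name FROM employees WHERE name LIKE 'K%'

Result:
id | name
---+-----
1  | Kate
4  | Kate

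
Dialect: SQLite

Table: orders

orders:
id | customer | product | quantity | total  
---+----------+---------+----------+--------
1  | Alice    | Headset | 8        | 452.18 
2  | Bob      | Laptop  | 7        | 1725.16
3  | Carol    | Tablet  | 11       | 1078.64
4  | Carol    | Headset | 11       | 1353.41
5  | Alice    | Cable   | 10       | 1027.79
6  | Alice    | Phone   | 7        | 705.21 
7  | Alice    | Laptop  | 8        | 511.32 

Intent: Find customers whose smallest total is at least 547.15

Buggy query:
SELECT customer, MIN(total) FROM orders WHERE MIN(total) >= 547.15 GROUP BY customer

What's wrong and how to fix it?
Bug: Aggregates like MIN are computed per group after WHERE runs

Fix: Replace WHERE with HAVING after the GROUP BY

Corrected query:
SELECT customer, MIN(total) FROM orders GROUP BY customer HAVING MIN(total) >= 547.15

Result:
customer | MIN(total)
---------+-----------
Bob      | 1725.16   
Carol    | 1078.64   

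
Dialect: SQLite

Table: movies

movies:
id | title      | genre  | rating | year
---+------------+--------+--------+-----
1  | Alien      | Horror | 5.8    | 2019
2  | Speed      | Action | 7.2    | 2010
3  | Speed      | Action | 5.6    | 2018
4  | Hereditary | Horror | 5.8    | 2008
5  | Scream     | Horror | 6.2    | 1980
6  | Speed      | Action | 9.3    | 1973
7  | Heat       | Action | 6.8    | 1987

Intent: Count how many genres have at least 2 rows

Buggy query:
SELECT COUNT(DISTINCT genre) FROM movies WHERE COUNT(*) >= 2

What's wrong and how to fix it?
Bug: COUNT(*) cannot appear in WHERE; the per-group count doesn't exist yet

Fix: Group first with HAVING COUNT(*) >= 2, then COUNT the resulting groups

Corrected query:
SELECT COUNT(*) FROM (SELECT genre FROM movies GROUP BY genre HAVING COUNT(*) >= 2)

Result:
COUNT(*)
--------
2       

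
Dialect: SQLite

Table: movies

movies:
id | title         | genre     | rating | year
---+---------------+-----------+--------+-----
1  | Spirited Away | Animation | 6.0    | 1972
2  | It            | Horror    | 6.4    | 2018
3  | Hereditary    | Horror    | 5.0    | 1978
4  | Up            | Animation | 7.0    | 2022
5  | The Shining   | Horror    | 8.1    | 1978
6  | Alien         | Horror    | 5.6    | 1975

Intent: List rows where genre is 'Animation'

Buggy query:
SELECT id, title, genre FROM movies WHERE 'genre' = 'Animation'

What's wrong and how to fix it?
Bug: 'genre' in single quotes is a string literal, not the column; the comparison is literal-vs-literal and never true

Fix: Remove the quotes around the column name (or use double quotes for an identifier)

Corrected query:
SELECT id, title, genre FROM movies WHERE genre = 'Animation'

Result:
id | title         | genre    
---+---------------+----------
1  | Spirited Away | Animation
4  | Up            | Animation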